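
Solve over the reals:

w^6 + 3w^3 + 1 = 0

Let u = w^3. The equation becomes u^2 + 3u + 1 = 0.
By the quadratic formula, u = -3/2 + sqrt(5)/2 or u = -3/2 - sqrt(5)/2.
w^3 = -3/2 + sqrt(5)/2 gives w = -(3/2 - sqrt(5)/2)^(1/3) ~= -0.7256.
w^3 = -3/2 - sqrt(5)/2 gives w = -(sqrt(5)/2 + 3/2)^(1/3) ~= -1.3782.

w = -1.3782 or w = -0.7256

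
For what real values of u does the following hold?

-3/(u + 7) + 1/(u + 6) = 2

u = -8.2247 or u = -5.7753

Multiply both sides by (u + 7)(u + 6):
-3(u + 6) + (u + 7) = 2(u + 7)(u + 6).
Expand and collect terms: 2u^2 + 28u + 95 = 0.
By the quadratic formula, u = (-28 +/- sqrt(24)) / 4, so u ~= -5.7753 or u ~= -8.2247.
Neither value makes a denominator zero (u != -7, u != -6), so both are valid.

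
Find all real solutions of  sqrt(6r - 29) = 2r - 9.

Square both sides: 6r - 29 = (2r - 9)^2.
Expand and rearrange: 4r^2 - 42r + 110 = 0.
Solving gives r = 5.5 or r = 5.
Check each candidate in the original equation:
  r = 5.5: sqrt(4) = 2, while 2r - 9 = 2 — valid.
  r = 5: sqrt(1) = 1, while 2r - 9 = 1 — valid.

r = 5 or r = 5.5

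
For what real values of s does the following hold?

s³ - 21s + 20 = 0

s = -5 or s = 1 or s = 4

Possible rational roots are divisors of 20. Testing s = -5 gives 0, so (s + 5) is a factor.
Divide: s³ - 21s + 20 = (s + 5)(s² - 5s + 4).
Factor the quadratic: s = 4 or s = 1.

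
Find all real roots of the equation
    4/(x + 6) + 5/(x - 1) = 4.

x = -5.1685 or x = 2.4185

Multiply both sides by (x + 6)(x - 1):
4(x - 1) + 5(x + 6) = 4(x + 6)(x - 1).
Expand and collect terms: 4x^2 + 11x - 50 = 0.
By the quadratic formula, x = (-11 +/- sqrt(921)) / 8, so x ~= 2.4185 or x ~= -5.1685.
Neither value makes a denominator zero (x != -6, x != 1), so both are valid.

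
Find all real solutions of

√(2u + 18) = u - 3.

u = 9

Square both sides: 2u + 18 = (u - 3)².
Expand and rearrange: u² - 8u - 9 = 0.
Solving gives u = 9 or u = -1.
Check each candidate in the original equation:
  u = 9: √(36) = 6, while u - 3 = 6 — valid.
  u = -1: √(16) = 4, while u - 3 = -4 — extraneous.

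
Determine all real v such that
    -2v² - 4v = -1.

Rearrange to standard form: -2v² - 4v + 1 = 0.
Discriminant: (-4)² − 4·(-2)·1 = 24.
Quadratic formula: v = (4 ± √24) / (-4).
So v = -√(6)/2 - 1 ≈ -2.2247 or v = -1 + √(6)/2 ≈ 0.2247.

v = -2.2247 or v = 0.2247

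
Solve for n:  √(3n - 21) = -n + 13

Square both sides: 3n - 21 = (-n + 13)².
Expand and rearrange: n² - 29n + 190 = 0.
Solving gives n = 19 or n = 10.
Check each candidate in the original equation:
  n = 19: √(36) = 6, while -n + 13 = -6 — extraneous.
  n = 10: √(9) = 3, while -n + 13 = 3 — valid.

n = 10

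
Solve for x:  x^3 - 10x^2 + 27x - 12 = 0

x = 0.5505 or x = 4 or x = 5.4495

Possible rational roots are divisors of -12. Testing x = 4 gives 0, so (x - 4) is a factor.
Divide: x^3 - 10x^2 + 27x - 12 = (x - 4)(x^2 - 6x + 3).
Apply the quadratic formula to x^2 - 6x + 3 = 0: x = (6 +/- sqrt(24))/2, i.e. x ~= 5.4495 or x ~= 0.5505.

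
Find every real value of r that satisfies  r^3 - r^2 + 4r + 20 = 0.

Possible rational roots are divisors of 20. Testing r = -2 gives 0, so (r + 2) is a factor.
Divide: r^3 - r^2 + 4r + 20 = (r + 2)(r^2 - 3r + 10).
The quadratic r^2 - 3r + 10 has discriminant -31 < 0, so no further real roots.

r = -2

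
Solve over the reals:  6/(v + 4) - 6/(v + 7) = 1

Multiply both sides by (v + 4)(v + 7):
6(v + 7) - 6(v + 4) = (v + 4)(v + 7).
Expand and collect terms: v² + 11v + 10 = 0.
Factor or apply the quadratic formula: v = -1 or v = -10.
Neither value makes a denominator zero (v ≠ -4, v ≠ -7), so both are valid.

v = -10 or v = -1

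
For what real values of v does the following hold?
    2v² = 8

v = -2 or v = 2

Bring every term to one side: 2v² - 8 = 0.
Factor: 2(v - 2)(v + 2) = 0.
So v = 2 or v = -2.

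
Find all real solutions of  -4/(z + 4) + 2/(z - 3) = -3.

Multiply both sides by (z + 4)(z - 3):
-4(z - 3) + 2(z + 4) = -3(z + 4)(z - 3).
Expand and collect terms: -3z^2 - z + 16 = 0.
By the quadratic formula, z = (1 +/- sqrt(193)) / -6, so z ~= -2.4821 or z ~= 2.1487.
Neither value makes a denominator zero (z != -4, z != 3), so both are valid.

z = -2.4821 or z = 2.1487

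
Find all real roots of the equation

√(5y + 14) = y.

y = 7

Square both sides: 5y + 14 = (y)².
Expand and rearrange: y² - 5y - 14 = 0.
Solving gives y = 7 or y = -2.
Check each candidate in the original equation:
  y = 7: √(49) = 7, while y = 7 — valid.
  y = -2: √(4) = 2, while y = -2 — extraneous.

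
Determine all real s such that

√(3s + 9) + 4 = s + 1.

s = 9

Isolate the radical: √(3s + 9) = s - 3.
Square both sides: 3s + 9 = (s - 3)².
Expand and rearrange: s² - 9s = 0.
Solving gives s = 9 or s = 0.
Check each candidate in the original equation:
  s = 9: √(36) = 6, while s - 3 = 6 — valid.
  s = 0: √(9) = 3, while s - 3 = -3 — extraneous.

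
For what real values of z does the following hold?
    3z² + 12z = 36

Bring every term to one side: 3z² + 12z - 36 = 0.
Factor: 3(z + 6)(z - 2) = 0.
So z = -6 or z = 2.

z = -6 or z = 2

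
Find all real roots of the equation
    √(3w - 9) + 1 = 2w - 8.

w = 6

Isolate the radical: √(3w - 9) = 2w - 9.
Square both sides: 3w - 9 = (2w - 9)².
Expand and rearrange: 4w² - 39w + 90 = 0.
Solving gives w = 6 or w = 3.75.
Check each candidate in the original equation:
  w = 6: √(9) = 3, while 2w - 9 = 3 — valid.
  w = 3.75: √(2.25) = 1.5, while 2w - 9 = -1.5 — extraneous.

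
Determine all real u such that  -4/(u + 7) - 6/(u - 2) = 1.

Multiply both sides by (u + 7)(u - 2):
-4(u - 2) - 6(u + 7) = (u + 7)(u - 2).
Expand and collect terms: u² + 15u + 20 = 0.
By the quadratic formula, u = (-15 ± √145) / 2, so u ≈ -1.4792 or u ≈ -13.5208.
Neither value makes a denominator zero (u ≠ -7, u ≠ 2), so both are valid.

u = -13.5208 or u = -1.4792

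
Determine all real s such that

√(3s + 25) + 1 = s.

s = 8

Isolate the radical: √(3s + 25) = s - 1.
Square both sides: 3s + 25 = (s - 1)².
Expand and rearrange: s² - 5s - 24 = 0.
Solving gives s = 8 or s = -3.
Check each candidate in the original equation:
  s = 8: √(49) = 7, while s - 1 = 7 — valid.
  s = -3: √(16) = 4, while s - 1 = -4 — extraneous.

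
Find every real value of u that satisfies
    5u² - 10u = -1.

u = 0.1056 or u = 1.8944

Rearrange to standard form: 5u² - 10u + 1 = 0.
Discriminant: (-10)² − 4·5·1 = 80.
Quadratic formula: u = (10 ± √80) / 10.
So u = 2·√(5)/5 + 1 ≈ 1.8944 or u = 1 - 2·√(5)/5 ≈ 0.1056.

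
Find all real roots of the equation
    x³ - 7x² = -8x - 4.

x = -0.3723 or x = 2 or x = 5.3723

Rearrange: x³ - 7x² + 8x + 4 = 0.
Possible rational roots are divisors of 4. Testing x = 2 gives 0, so (x - 2) is a factor.
Divide: x³ - 7x² + 8x + 4 = (x - 2)(x² - 5x - 2).
Apply the quadratic formula to x² - 5x - 2 = 0: x = (5 ± √33)/2, i.e. x ≈ 5.3723 or x ≈ -0.3723.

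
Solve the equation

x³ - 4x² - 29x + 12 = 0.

x = -4 or x = 0.3944 or x = 7.6056

Possible rational roots are divisors of 12. Testing x = -4 gives 0, so (x + 4) is a factor.
Divide: x³ - 4x² - 29x + 12 = (x + 4)(x² - 8x + 3).
Apply the quadratic formula to x² - 8x + 3 = 0: x = (8 ± √52)/2, i.e. x ≈ 7.6056 or x ≈ 0.3944.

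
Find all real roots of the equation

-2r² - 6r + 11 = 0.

Discriminant: (-6)² − 4·(-2)·11 = 124.
Quadratic formula: r = (6 ± √124) / (-4).
So r = -√(31)/2 - 3/2 ≈ -4.2839 or r = -3/2 + √(31)/2 ≈ 1.2839.

r = -4.2839 or r = 1.2839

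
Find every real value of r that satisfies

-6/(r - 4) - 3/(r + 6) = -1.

r = -4.2621 or r = 11.2621

Multiply both sides by (r - 4)(r + 6):
-6(r + 6) - 3(r - 4) = -(r - 4)(r + 6).
Expand and collect terms: -r² + 7r + 48 = 0.
By the quadratic formula, r = (-7 ± √241) / -2, so r ≈ -4.2621 or r ≈ 11.2621.
Neither value makes a denominator zero (r ≠ 4, r ≠ -6), so both are valid.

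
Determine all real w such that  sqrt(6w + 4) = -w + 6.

w = 2

Square both sides: 6w + 4 = (-w + 6)^2.
Expand and rearrange: w^2 - 18w + 32 = 0.
Solving gives w = 16 or w = 2.
Check each candidate in the original equation:
  w = 16: sqrt(100) = 10, while -w + 6 = -10 — extraneous.
  w = 2: sqrt(16) = 4, while -w + 6 = 4 — valid.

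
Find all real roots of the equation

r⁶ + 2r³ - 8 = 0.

Let u = r³. The equation becomes u² + 2u - 8 = 0.
Factor: (u - 2)(u + 4) = 0, so u = 2 or u = -4.
r³ = 2 gives r = ∛(2) ≈ 1.2599.
r³ = -4 gives r = -∛(4) ≈ -1.5874.

r = -1.5874 or r = 1.2599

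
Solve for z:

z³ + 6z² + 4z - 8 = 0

z = -4.8284 or z = -2 or z = 0.8284

Possible rational roots are divisors of -8. Testing z = -2 gives 0, so (z + 2) is a factor.
Divide: z³ + 6z² + 4z - 8 = (z + 2)(z² + 4z - 4).
Apply the quadratic formula to z² + 4z - 4 = 0: z = (-4 ± √32)/2, i.e. z ≈ 0.8284 or z ≈ -4.8284.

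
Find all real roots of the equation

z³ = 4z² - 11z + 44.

z = 4

Rearrange: z³ - 4z² + 11z - 44 = 0.
Possible rational roots are divisors of -44. Testing z = 4 gives 0, so (z - 4) is a factor.
Divide: z³ - 4z² + 11z - 44 = (z - 4)(z² + 11).
The quadratic z² + 11 has discriminant -44 < 0, so no further real roots.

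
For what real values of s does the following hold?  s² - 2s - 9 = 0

s = -2.1623 or s = 4.1623

Discriminant: (-2)² − 4·1·(-9) = 40.
Quadratic formula: s = (2 ± √40) / 2.
So s = 1 + √(10) ≈ 4.1623 or s = 1 - √(10) ≈ -2.1623.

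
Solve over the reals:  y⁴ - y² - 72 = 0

Let u = y². The equation becomes u² - u - 72 = 0.
Factor: (u + 8)(u - 9) = 0, so u = -8 or u = 9.
y² = -8 < 0 has no real solution.
y² = 9 gives y = ±3.

y = -3 or y = 3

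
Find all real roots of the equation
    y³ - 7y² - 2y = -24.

y = -1.772 or y = 2 or y = 6.772

Rearrange: y³ - 7y² - 2y + 24 = 0.
Possible rational roots are divisors of 24. Testing y = 2 gives 0, so (y - 2) is a factor.
Divide: y³ - 7y² - 2y + 24 = (y - 2)(y² - 5y - 12).
Apply the quadratic formula to y² - 5y - 12 = 0: y = (5 ± √73)/2, i.e. y ≈ 6.772 or y ≈ -1.772.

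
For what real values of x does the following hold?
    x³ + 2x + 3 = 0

Possible rational roots are divisors of 3. Testing x = -1 gives 0, so (x + 1) is a factor.
Divide: x³ + 2x + 3 = (x + 1)(x² - x + 3).
The quadratic x² - x + 3 has discriminant -11 < 0, so no further real roots.

x = -1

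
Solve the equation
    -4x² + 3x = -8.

Rearrange to standard form: -4x² + 3x + 8 = 0.
Discriminant: (3)² − 4·(-4)·8 = 137.
Quadratic formula: x = (-3 ± √137) / (-8).
So x = 3/8 - √(137)/8 ≈ -1.0881 or x = 3/8 + √(137)/8 ≈ 1.8381.

x = -1.0881 or x = 1.8381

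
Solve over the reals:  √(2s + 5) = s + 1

s = 2

Square both sides: 2s + 5 = (s + 1)².
Expand and rearrange: s² - 4 = 0.
Solving gives s = 2 or s = -2.
Check each candidate in the original equation:
  s = 2: √(9) = 3, while s + 1 = 3 — valid.
  s = -2: √(1) = 1, while s + 1 = -1 — extraneous.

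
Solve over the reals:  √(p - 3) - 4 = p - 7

p = 3 or p = 4

Isolate the radical: √(p - 3) = p - 3.
Square both sides: p - 3 = (p - 3)².
Expand and rearrange: p² - 7p + 12 = 0.
Solving gives p = 4 or p = 3.
Check each candidate in the original equation:
  p = 4: √(1) = 1, while p - 3 = 1 — valid.
  p = 3: √(0) = 0, while p - 3 = 0 — valid.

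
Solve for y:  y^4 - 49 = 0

y = -2.6458 or y = 2.6458

Let u = y^2. The equation becomes u^2 - 49 = 0.
Factor: (u + 7)(u - 7) = 0, so u = -7 or u = 7.
y^2 = -7 < 0 has no real solution.
y^2 = 7 gives y = +/-sqrt(7) ~= +/-2.6458.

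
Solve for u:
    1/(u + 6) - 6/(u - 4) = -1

u = -6.6394 or u = 9.6394

Multiply both sides by (u + 6)(u - 4):
(u - 4) - 6(u + 6) = -(u + 6)(u - 4).
Expand and collect terms: -u^2 + 3u + 64 = 0.
By the quadratic formula, u = (-3 +/- sqrt(265)) / -2, so u ~= -6.6394 or u ~= 9.6394.
Neither value makes a denominator zero (u != -6, u != 4), so both are valid.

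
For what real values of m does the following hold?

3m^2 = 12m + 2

Rearrange to standard form: 3m^2 - 12m - 2 = 0.
Discriminant: (-12)^2 - 4*3*(-2) = 168.
Quadratic formula: m = (12 +/- sqrt(168)) / 6.
So m = 2 + sqrt(42)/3 ~= 4.1602 or m = 2 - sqrt(42)/3 ~= -0.1602.

m = -0.1602 or m = 4.1602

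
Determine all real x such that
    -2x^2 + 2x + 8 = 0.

Discriminant: (2)^2 - 4*(-2)*8 = 68.
Quadratic formula: x = (-2 +/- sqrt(68)) / (-4).
So x = 1/2 - sqrt(17)/2 ~= -1.5616 or x = 1/2 + sqrt(17)/2 ~= 2.5616.

x = -1.5616 or x = 2.5616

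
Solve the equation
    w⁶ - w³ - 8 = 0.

w = -1.3337 or w = 1.4996

Let u = w³. The equation becomes u² - u - 8 = 0.
By the quadratic formula, u = 1/2 + √(33)/2 or u = 1/2 - √(33)/2.
w³ = 1/2 + √(33)/2 gives w = ∛(1/2 + √(33)/2) ≈ 1.4996.
w³ = 1/2 - √(33)/2 gives w = -∛(-1/2 + √(33)/2) ≈ -1.3337.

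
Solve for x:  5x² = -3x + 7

Rearrange to standard form: 5x² + 3x - 7 = 0.
Discriminant: (3)² − 4·5·(-7) = 149.
Quadratic formula: x = (-3 ± √149) / 10.
So x = -3/10 + √(149)/10 ≈ 0.9207 or x = -√(149)/10 - 3/10 ≈ -1.5207.

x = -1.5207 or x = 0.9207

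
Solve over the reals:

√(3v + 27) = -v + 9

v = 3

Square both sides: 3v + 27 = (-v + 9)².
Expand and rearrange: v² - 21v + 54 = 0.
Solving gives v = 18 or v = 3.
Check each candidate in the original equation:
  v = 18: √(81) = 9, while -v + 9 = -9 — extraneous.
  v = 3: √(36) = 6, while -v + 9 = 6 — valid.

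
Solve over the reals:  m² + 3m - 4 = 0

m = -4 or m = 1

Factor: (m - 1)(m + 4) = 0.
So m = 1 or m = -4.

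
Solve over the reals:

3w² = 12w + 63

w = -3 or w = 7

Bring every term to one side: 3w² - 12w - 63 = 0.
Factor: 3(w + 3)(w - 7) = 0.
So w = -3 or w = 7.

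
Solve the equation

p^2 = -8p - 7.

p = -7 or p = -1

Bring every term to one side: p^2 + 8p + 7 = 0.
Factor: (p + 7)(p + 1) = 0.
So p = -7 or p = -1.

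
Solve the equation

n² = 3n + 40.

Bring every term to one side: n² - 3n - 40 = 0.
Factor: (n + 5)(n - 8) = 0.
So n = -5 or n = 8.

n = -5 or n = 8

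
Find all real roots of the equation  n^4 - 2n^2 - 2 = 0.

n = -1.6529 or n = 1.6529

Let u = n^2. The equation becomes u^2 - 2u - 2 = 0.
By the quadratic formula, u = 1 + sqrt(3) or u = 1 - sqrt(3).
n^2 = 1 + sqrt(3) gives n = +/-sqrt(1 + sqrt(3)) ~= +/-1.6529.
n^2 = 1 - sqrt(3) < 0 has no real solution.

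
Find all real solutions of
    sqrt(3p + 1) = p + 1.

Square both sides: 3p + 1 = (p + 1)^2.
Expand and rearrange: p^2 - p = 0.
Solving gives p = 1 or p = 0.
Check each candidate in the original equation:
  p = 1: sqrt(4) = 2, while p + 1 = 2 — valid.
  p = 0: sqrt(1) = 1, while p + 1 = 1 — valid.

p = 0 or p = 1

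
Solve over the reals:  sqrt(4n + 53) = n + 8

n = -1

Square both sides: 4n + 53 = (n + 8)^2.
Expand and rearrange: n^2 + 12n + 11 = 0.
Solving gives n = -1 or n = -11.
Check each candidate in the original equation:
  n = -1: sqrt(49) = 7, while n + 8 = 7 — valid.
  n = -11: sqrt(9) = 3, while n + 8 = -3 — extraneous.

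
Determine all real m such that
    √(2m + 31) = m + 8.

m = -3

Square both sides: 2m + 31 = (m + 8)².
Expand and rearrange: m² + 14m + 33 = 0.
Solving gives m = -3 or m = -11.
Check each candidate in the original equation:
  m = -3: √(25) = 5, while m + 8 = 5 — valid.
  m = -11: √(9) = 3, while m + 8 = -3 — extraneous.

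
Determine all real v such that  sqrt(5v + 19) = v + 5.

Square both sides: 5v + 19 = (v + 5)^2.
Expand and rearrange: v^2 + 5v + 6 = 0.
Solving gives v = -2 or v = -3.
Check each candidate in the original equation:
  v = -2: sqrt(9) = 3, while v + 5 = 3 — valid.
  v = -3: sqrt(4) = 2, while v + 5 = 2 — valid.

v = -3 or v = -2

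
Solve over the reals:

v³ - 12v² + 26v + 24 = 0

Possible rational roots are divisors of 24. Testing v = 4 gives 0, so (v - 4) is a factor.
Divide: v³ - 12v² + 26v + 24 = (v - 4)(v² - 8v - 6).
Apply the quadratic formula to v² - 8v - 6 = 0: v = (8 ± √88)/2, i.e. v ≈ 8.6904 or v ≈ -0.6904.

v = -0.6904 or v = 4 or v = 8.6904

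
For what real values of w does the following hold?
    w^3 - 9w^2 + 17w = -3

Rearrange: w^3 - 9w^2 + 17w + 3 = 0.
Possible rational roots are divisors of 3. Testing w = 3 gives 0, so (w - 3) is a factor.
Divide: w^3 - 9w^2 + 17w + 3 = (w - 3)(w^2 - 6w - 1).
Apply the quadratic formula to w^2 - 6w - 1 = 0: w = (6 +/- sqrt(40))/2, i.e. w ~= 6.1623 or w ~= -0.1623.

w = -0.1623 or w = 3 or w = 6.1623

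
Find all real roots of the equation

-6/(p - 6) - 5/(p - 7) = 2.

p = 0.9105 or p = 6.5895

Multiply both sides by (p - 6)(p - 7):
-6(p - 7) - 5(p - 6) = 2(p - 6)(p - 7).
Expand and collect terms: 2p² - 15p + 12 = 0.
By the quadratic formula, p = (15 ± √129) / 4, so p ≈ 6.5895 or p ≈ 0.9105.
Neither value makes a denominator zero (p ≠ 6, p ≠ 7), so both are valid.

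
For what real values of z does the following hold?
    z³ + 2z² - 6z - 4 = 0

Possible rational roots are divisors of -4. Testing z = 2 gives 0, so (z - 2) is a factor.
Divide: z³ + 2z² - 6z - 4 = (z - 2)(z² + 4z + 2).
Apply the quadratic formula to z² + 4z + 2 = 0: z = (-4 ± √8)/2, i.e. z ≈ -0.5858 or z ≈ -3.4142.

z = -3.4142 or z = -0.5858 or z = 2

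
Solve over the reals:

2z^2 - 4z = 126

Bring every term to one side: 2z^2 - 4z - 126 = 0.
Factor: 2(z - 9)(z + 7) = 0.
So z = 9 or z = -7.

z = -7 or z = 9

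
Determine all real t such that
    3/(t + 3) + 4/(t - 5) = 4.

Multiply both sides by (t + 3)(t - 5):
3(t - 5) + 4(t + 3) = 4(t + 3)(t - 5).
Expand and collect terms: 4t^2 - 15t - 57 = 0.
By the quadratic formula, t = (15 +/- sqrt(1137)) / 8, so t ~= 6.0899 or t ~= -2.3399.
Neither value makes a denominator zero (t != -3, t != 5), so both are valid.

t = -2.3399 or t = 6.0899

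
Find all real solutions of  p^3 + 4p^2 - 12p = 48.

Rearrange: p^3 + 4p^2 - 12p - 48 = 0.
Possible rational roots are divisors of -48. Testing p = -4 gives 0, so (p + 4) is a factor.
Divide: p^3 + 4p^2 - 12p - 48 = (p + 4)(p^2 - 12).
Apply the quadratic formula to p^2 - 12 = 0: p = (0 +/- sqrt(48))/2, i.e. p ~= 3.4641 or p ~= -3.4641.

p = -4 or p = -3.4641 or p = 3.4641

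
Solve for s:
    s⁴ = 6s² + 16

Let u = s². The equation becomes u² - 6u - 16 = 0.
Factor: (u - 8)(u + 2) = 0, so u = 8 or u = -2.
s² = 8 gives s = ±2·√(2) ≈ ±2.8284.
s² = -2 < 0 has no real solution.

s = -2.8284 or s = 2.8284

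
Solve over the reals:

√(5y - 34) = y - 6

Square both sides: 5y - 34 = (y - 6)².
Expand and rearrange: y² - 17y + 70 = 0.
Solving gives y = 10 or y = 7.
Check each candidate in the original equation:
  y = 10: √(16) = 4, while y - 6 = 4 — valid.
  y = 7: √(1) = 1, while y - 6 = 1 — valid.

y = 7 or y = 10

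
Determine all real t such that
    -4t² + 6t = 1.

Rearrange to standard form: -4t² + 6t - 1 = 0.
Discriminant: (6)² − 4·(-4)·(-1) = 20.
Quadratic formula: t = (-6 ± √20) / (-8).
So t = 3/4 - √(5)/4 ≈ 0.191 or t = √(5)/4 + 3/4 ≈ 1.309.

t = 0.191 or t = 1.309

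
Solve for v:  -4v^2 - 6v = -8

v = -2.3508 or v = 0.8508

Rearrange to standard form: -4v^2 - 6v + 8 = 0.
Discriminant: (-6)^2 - 4*(-4)*8 = 164.
Quadratic formula: v = (6 +/- sqrt(164)) / (-8).
So v = -sqrt(41)/4 - 3/4 ~= -2.3508 or v = -3/4 + sqrt(41)/4 ~= 0.8508.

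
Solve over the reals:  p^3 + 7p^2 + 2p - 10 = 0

p = -6.4495 or p = -1.5505 or p = 1

Possible rational roots are divisors of -10. Testing p = 1 gives 0, so (p - 1) is a factor.
Divide: p^3 + 7p^2 + 2p - 10 = (p - 1)(p^2 + 8p + 10).
Apply the quadratic formula to p^2 + 8p + 10 = 0: p = (-8 +/- sqrt(24))/2, i.e. p ~= -1.5505 or p ~= -6.4495.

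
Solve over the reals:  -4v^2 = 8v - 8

v = -2.7321 or v = 0.7321

Rearrange to standard form: -4v^2 - 8v + 8 = 0.
Discriminant: (-8)^2 - 4*(-4)*8 = 192.
Quadratic formula: v = (8 +/- sqrt(192)) / (-8).
So v = -sqrt(3) - 1 ~= -2.7321 or v = -1 + sqrt(3) ~= 0.7321.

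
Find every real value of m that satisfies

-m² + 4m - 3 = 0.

Factor: -1(m - 3)(m - 1) = 0.
So m = 3 or m = 1.

m = 1 or m = 3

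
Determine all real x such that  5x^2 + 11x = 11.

x = -2.9466 or x = 0.7466

Rearrange to standard form: 5x^2 + 11x - 11 = 0.
Discriminant: (11)^2 - 4*5*(-11) = 341.
Quadratic formula: x = (-11 +/- sqrt(341)) / 10.
So x = -11/10 + sqrt(341)/10 ~= 0.7466 or x = -sqrt(341)/10 - 11/10 ~= -2.9466.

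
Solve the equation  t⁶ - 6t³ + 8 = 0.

t = 1.2599 or t = 1.5874

Let u = t³. The equation becomes u² - 6u + 8 = 0.
Factor: (u - 2)(u - 4) = 0, so u = 2 or u = 4.
t³ = 2 gives t = ∛(2) ≈ 1.2599.
t³ = 4 gives t = ∛(4) ≈ 1.5874.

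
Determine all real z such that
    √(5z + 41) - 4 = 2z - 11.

Isolate the radical: √(5z + 41) = 2z - 7.
Square both sides: 5z + 41 = (2z - 7)².
Expand and rearrange: 4z² - 33z + 8 = 0.
Solving gives z = 8 or z = 0.25.
Check each candidate in the original equation:
  z = 8: √(81) = 9, while 2z - 7 = 9 — valid.
  z = 0.25: √(42.25) = 6.5, while 2z - 7 = -6.5 — extraneous.

z = 8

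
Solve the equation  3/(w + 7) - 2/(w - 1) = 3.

Multiply both sides by (w + 7)(w - 1):
3(w - 1) - 2(w + 7) = 3(w + 7)(w - 1).
Expand and collect terms: 3w² + 17w - 4 = 0.
By the quadratic formula, w = (-17 ± √337) / 6, so w ≈ 0.2263 or w ≈ -5.8929.
Neither value makes a denominator zero (w ≠ -7, w ≠ 1), so both are valid.

w = -5.8929 or w = 0.2263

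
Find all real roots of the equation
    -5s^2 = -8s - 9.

Rearrange to standard form: -5s^2 + 8s + 9 = 0.
Discriminant: (8)^2 - 4*(-5)*9 = 244.
Quadratic formula: s = (-8 +/- sqrt(244)) / (-10).
So s = 4/5 - sqrt(61)/5 ~= -0.762 or s = 4/5 + sqrt(61)/5 ~= 2.362.

s = -0.762 or s = 2.362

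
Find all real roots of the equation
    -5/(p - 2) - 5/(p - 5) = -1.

Multiply both sides by (p - 2)(p - 5):
-5(p - 5) - 5(p - 2) = -(p - 2)(p - 5).
Expand and collect terms: -p^2 + 17p - 45 = 0.
By the quadratic formula, p = (-17 +/- sqrt(109)) / -2, so p ~= 3.2798 or p ~= 13.7202.
Neither value makes a denominator zero (p != 2, p != 5), so both are valid.

p = 3.2798 or p = 13.7202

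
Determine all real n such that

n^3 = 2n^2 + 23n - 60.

Rearrange: n^3 - 2n^2 - 23n + 60 = 0.
Possible rational roots are divisors of 60. Testing n = -5 gives 0, so (n + 5) is a factor.
Divide: n^3 - 2n^2 - 23n + 60 = (n + 5)(n^2 - 7n + 12).
Factor the quadratic: n = 4 or n = 3.

n = -5 or n = 3 or n = 4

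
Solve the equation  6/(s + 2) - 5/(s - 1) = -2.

s = -4 or s = 2.5

Multiply both sides by (s + 2)(s - 1):
6(s - 1) - 5(s + 2) = -2(s + 2)(s - 1).
Expand and collect terms: -2s^2 - 3s + 20 = 0.
Factor or apply the quadratic formula: s = -4 or s = 2.5.
Neither value makes a denominator zero (s != -2, s != 1), so both are valid.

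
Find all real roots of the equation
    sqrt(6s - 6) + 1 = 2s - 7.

s = 7

Isolate the radical: sqrt(6s - 6) = 2s - 8.
Square both sides: 6s - 6 = (2s - 8)^2.
Expand and rearrange: 4s^2 - 38s + 70 = 0.
Solving gives s = 7 or s = 2.5.
Check each candidate in the original equation:
  s = 7: sqrt(36) = 6, while 2s - 8 = 6 — valid.
  s = 2.5: sqrt(9) = 3, while 2s - 8 = -3 — extraneous.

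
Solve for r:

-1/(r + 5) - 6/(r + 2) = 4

r = -5.443 or r = -3.307

Multiply both sides by (r + 5)(r + 2):
-(r + 2) - 6(r + 5) = 4(r + 5)(r + 2).
Expand and collect terms: 4r² + 35r + 72 = 0.
By the quadratic formula, r = (-35 ± √73) / 8, so r ≈ -3.307 or r ≈ -5.443.
Neither value makes a denominator zero (r ≠ -5, r ≠ -2), so both are valid.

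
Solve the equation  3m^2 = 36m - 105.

Bring every term to one side: 3m^2 - 36m + 105 = 0.
Factor: 3(m - 7)(m - 5) = 0.
So m = 7 or m = 5.

m = 5 or m = 7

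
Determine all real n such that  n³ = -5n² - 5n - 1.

Rearrange: n³ + 5n² + 5n + 1 = 0.
Possible rational roots are divisors of 1. Testing n = -1 gives 0, so (n + 1) is a factor.
Divide: n³ + 5n² + 5n + 1 = (n + 1)(n² + 4n + 1).
Apply the quadratic formula to n² + 4n + 1 = 0: n = (-4 ± √12)/2, i.e. n ≈ -0.2679 or n ≈ -3.7321.

n = -3.7321 or n = -1 or n = -0.2679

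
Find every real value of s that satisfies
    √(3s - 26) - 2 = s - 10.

Isolate the radical: √(3s - 26) = s - 8.
Square both sides: 3s - 26 = (s - 8)².
Expand and rearrange: s² - 19s + 90 = 0.
Solving gives s = 10 or s = 9.
Check each candidate in the original equation:
  s = 10: √(4) = 2, while s - 8 = 2 — valid.
  s = 9: √(1) = 1, while s - 8 = 1 — valid.

s = 9 or s = 10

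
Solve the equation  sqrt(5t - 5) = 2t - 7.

t = 6

Square both sides: 5t - 5 = (2t - 7)^2.
Expand and rearrange: 4t^2 - 33t + 54 = 0.
Solving gives t = 6 or t = 2.25.
Check each candidate in the original equation:
  t = 6: sqrt(25) = 5, while 2t - 7 = 5 — valid.
  t = 2.25: sqrt(6.25) = 2.5, while 2t - 7 = -2.5 — extraneous.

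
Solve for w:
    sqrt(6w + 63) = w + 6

w = 3

Square both sides: 6w + 63 = (w + 6)^2.
Expand and rearrange: w^2 + 6w - 27 = 0.
Solving gives w = 3 or w = -9.
Check each candidate in the original equation:
  w = 3: sqrt(81) = 9, while w + 6 = 9 — valid.
  w = -9: sqrt(9) = 3, while w + 6 = -3 — extraneous.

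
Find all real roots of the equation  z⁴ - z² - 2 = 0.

Let u = z². The equation becomes u² - u - 2 = 0.
Factor: (u - 2)(u + 1) = 0, so u = 2 or u = -1.
z² = 2 gives z = ±√(2) ≈ ±1.4142.
z² = -1 < 0 has no real solution.

z = -1.4142 or z = 1.4142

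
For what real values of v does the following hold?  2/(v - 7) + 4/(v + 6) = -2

Multiply both sides by (v - 7)(v + 6):
2(v + 6) + 4(v - 7) = -2(v - 7)(v + 6).
Expand and collect terms: -2v² - 4v + 100 = 0.
By the quadratic formula, v = (4 ± √816) / -4, so v ≈ -8.1414 or v ≈ 6.1414.
Neither value makes a denominator zero (v ≠ 7, v ≠ -6), so both are valid.

v = -8.1414 or v = 6.1414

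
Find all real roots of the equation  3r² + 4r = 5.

Rearrange to standard form: 3r² + 4r - 5 = 0.
Discriminant: (4)² − 4·3·(-5) = 76.
Quadratic formula: r = (-4 ± √76) / 6.
So r = -2/3 + √(19)/3 ≈ 0.7863 or r = -√(19)/3 - 2/3 ≈ -2.1196.

r = -2.1196 or r = 0.7863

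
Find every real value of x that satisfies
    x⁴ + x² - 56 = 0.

x = -2.6458 or x = 2.6458

Let u = x². The equation becomes u² + u - 56 = 0.
Factor: (u + 8)(u - 7) = 0, so u = -8 or u = 7.
x² = -8 < 0 has no real solution.
x² = 7 gives x = ±√(7) ≈ ±2.6458.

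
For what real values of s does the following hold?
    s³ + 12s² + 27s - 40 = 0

Possible rational roots are divisors of -40. Testing s = -5 gives 0, so (s + 5) is a factor.
Divide: s³ + 12s² + 27s - 40 = (s + 5)(s² + 7s - 8).
Factor the quadratic: s = 1 or s = -8.

s = -8 or s = -5 or s = 1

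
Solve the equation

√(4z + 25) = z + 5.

z = 0

Square both sides: 4z + 25 = (z + 5)².
Expand and rearrange: z² + 6z = 0.
Solving gives z = 0 or z = -6.
Check each candidate in the original equation:
  z = 0: √(25) = 5, while z + 5 = 5 — valid.
  z = -6: √(1) = 1, while z + 5 = -1 — extraneous.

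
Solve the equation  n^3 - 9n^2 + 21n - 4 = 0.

Possible rational roots are divisors of -4. Testing n = 4 gives 0, so (n - 4) is a factor.
Divide: n^3 - 9n^2 + 21n - 4 = (n - 4)(n^2 - 5n + 1).
Apply the quadratic formula to n^2 - 5n + 1 = 0: n = (5 +/- sqrt(21))/2, i.e. n ~= 4.7913 or n ~= 0.2087.

n = 0.2087 or n = 4 or n = 4.7913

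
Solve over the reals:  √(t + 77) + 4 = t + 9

Isolate the radical: √(t + 77) = t + 5.
Square both sides: t + 77 = (t + 5)².
Expand and rearrange: t² + 9t - 52 = 0.
Solving gives t = 4 or t = -13.
Check each candidate in the original equation:
  t = 4: √(81) = 9, while t + 5 = 9 — valid.
  t = -13: √(64) = 8, while t + 5 = -8 — extraneous.

t = 4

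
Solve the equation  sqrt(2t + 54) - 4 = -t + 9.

Isolate the radical: sqrt(2t + 54) = -t + 13.
Square both sides: 2t + 54 = (-t + 13)^2.
Expand and rearrange: t^2 - 28t + 115 = 0.
Solving gives t = 23 or t = 5.
Check each candidate in the original equation:
  t = 23: sqrt(100) = 10, while -t + 13 = -10 — extraneous.
  t = 5: sqrt(64) = 8, while -t + 13 = 8 — valid.

t = 5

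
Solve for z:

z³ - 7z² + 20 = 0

Possible rational roots are divisors of 20. Testing z = 2 gives 0, so (z - 2) is a factor.
Divide: z³ - 7z² + 20 = (z - 2)(z² - 5z - 10).
Apply the quadratic formula to z² - 5z - 10 = 0: z = (5 ± √65)/2, i.e. z ≈ 6.5311 or z ≈ -1.5311.

z = -1.5311 or z = 2 or z = 6.5311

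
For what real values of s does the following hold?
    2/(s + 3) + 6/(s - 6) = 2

s = -2.2663 or s = 9.2663

Multiply both sides by (s + 3)(s - 6):
2(s - 6) + 6(s + 3) = 2(s + 3)(s - 6).
Expand and collect terms: 2s^2 - 14s - 42 = 0.
By the quadratic formula, s = (14 +/- sqrt(532)) / 4, so s ~= 9.2663 or s ~= -2.2663.
Neither value makes a denominator zero (s != -3, s != 6), so both are valid.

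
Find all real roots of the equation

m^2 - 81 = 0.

Factor: (m - 9)(m + 9) = 0.
So m = 9 or m = -9.

m = -9 or m = 9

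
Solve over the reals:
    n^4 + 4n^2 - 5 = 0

Let u = n^2. The equation becomes u^2 + 4u - 5 = 0.
Factor: (u + 5)(u - 1) = 0, so u = -5 or u = 1.
n^2 = -5 < 0 has no real solution.
n^2 = 1 gives n = +/-1.

n = -1 or n = 1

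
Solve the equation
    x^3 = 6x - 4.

x = -2.7321 or x = 0.7321 or x = 2

Rearrange: x^3 - 6x + 4 = 0.
Possible rational roots are divisors of 4. Testing x = 2 gives 0, so (x - 2) is a factor.
Divide: x^3 - 6x + 4 = (x - 2)(x^2 + 2x - 2).
Apply the quadratic formula to x^2 + 2x - 2 = 0: x = (-2 +/- sqrt(12))/2, i.e. x ~= 0.7321 or x ~= -2.7321.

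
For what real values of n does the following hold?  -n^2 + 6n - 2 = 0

n = 0.3542 or n = 5.6458

Discriminant: (6)^2 - 4*(-1)*(-2) = 28.
Quadratic formula: n = (-6 +/- sqrt(28)) / (-2).
So n = 3 - sqrt(7) ~= 0.3542 or n = sqrt(7) + 3 ~= 5.6458.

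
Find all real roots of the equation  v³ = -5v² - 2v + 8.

Rearrange: v³ + 5v² + 2v - 8 = 0.
Possible rational roots are divisors of -8. Testing v = 1 gives 0, so (v - 1) is a factor.
Divide: v³ + 5v² + 2v - 8 = (v - 1)(v² + 6v + 8).
Factor the quadratic: v = -2 or v = -4.

v = -4 or v = -2 or v = 1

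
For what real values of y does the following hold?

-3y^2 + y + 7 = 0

y = -1.3699 or y = 1.7033

Discriminant: (1)^2 - 4*(-3)*7 = 85.
Quadratic formula: y = (-1 +/- sqrt(85)) / (-6).
So y = 1/6 - sqrt(85)/6 ~= -1.3699 or y = 1/6 + sqrt(85)/6 ~= 1.7033.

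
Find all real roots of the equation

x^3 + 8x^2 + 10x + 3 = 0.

Possible rational roots are divisors of 3. Testing x = -1 gives 0, so (x + 1) is a factor.
Divide: x^3 + 8x^2 + 10x + 3 = (x + 1)(x^2 + 7x + 3).
Apply the quadratic formula to x^2 + 7x + 3 = 0: x = (-7 +/- sqrt(37))/2, i.e. x ~= -0.4586 or x ~= -6.5414.

x = -6.5414 or x = -1 or x = -0.4586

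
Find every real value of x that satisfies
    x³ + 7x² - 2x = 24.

Rearrange: x³ + 7x² - 2x - 24 = 0.
Possible rational roots are divisors of -24. Testing x = -2 gives 0, so (x + 2) is a factor.
Divide: x³ + 7x² - 2x - 24 = (x + 2)(x² + 5x - 12).
Apply the quadratic formula to x² + 5x - 12 = 0: x = (-5 ± √73)/2, i.e. x ≈ 1.772 or x ≈ -6.772.

x = -6.772 or x = -2 or x = 1.772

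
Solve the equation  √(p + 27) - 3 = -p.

p = -2

Isolate the radical: √(p + 27) = -p + 3.
Square both sides: p + 27 = (-p + 3)².
Expand and rearrange: p² - 7p - 18 = 0.
Solving gives p = 9 or p = -2.
Check each candidate in the original equation:
  p = 9: √(36) = 6, while -p + 3 = -6 — extraneous.
  p = -2: √(25) = 5, while -p + 3 = 5 — valid.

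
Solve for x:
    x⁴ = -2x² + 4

Let u = x². The equation becomes u² + 2u - 4 = 0.
By the quadratic formula, u = -1 + √(5) or u = -√(5) - 1.
x² = -1 + √(5) gives x = ±√(-1 + √(5)) ≈ ±1.1118.
x² = -√(5) - 1 < 0 has no real solution.

x = -1.1118 or x = 1.1118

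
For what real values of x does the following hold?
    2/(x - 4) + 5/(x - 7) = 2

x = 4.5 or x = 10

Multiply both sides by (x - 4)(x - 7):
2(x - 7) + 5(x - 4) = 2(x - 4)(x - 7).
Expand and collect terms: 2x² - 29x + 90 = 0.
Factor or apply the quadratic formula: x = 10 or x = 4.5.
Neither value makes a denominator zero (x ≠ 4, x ≠ 7), so both are valid.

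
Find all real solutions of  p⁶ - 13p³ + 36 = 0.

p = 1.5874 or p = 2.0801

Let u = p³. The equation becomes u² - 13u + 36 = 0.
Factor: (u - 9)(u - 4) = 0, so u = 9 or u = 4.
p³ = 9 gives p = ∛(9) ≈ 2.0801.
p³ = 4 gives p = ∛(4) ≈ 1.5874.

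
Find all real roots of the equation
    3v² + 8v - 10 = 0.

Discriminant: (8)² − 4·3·(-10) = 184.
Quadratic formula: v = (-8 ± √184) / 6.
So v = -4/3 + √(46)/3 ≈ 0.9274 or v = -√(46)/3 - 4/3 ≈ -3.5941.

v = -3.5941 or v = 0.9274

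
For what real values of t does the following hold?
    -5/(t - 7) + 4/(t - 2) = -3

Multiply both sides by (t - 7)(t - 2):
-5(t - 2) + 4(t - 7) = -3(t - 7)(t - 2).
Expand and collect terms: -3t^2 + 28t - 24 = 0.
By the quadratic formula, t = (-28 +/- sqrt(496)) / -6, so t ~= 0.9548 or t ~= 8.3785.
Neither value makes a denominator zero (t != 7, t != 2), so both are valid.

t = 0.9548 or t = 8.3785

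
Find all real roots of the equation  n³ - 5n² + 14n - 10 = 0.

Possible rational roots are divisors of -10. Testing n = 1 gives 0, so (n - 1) is a factor.
Divide: n³ - 5n² + 14n - 10 = (n - 1)(n² - 4n + 10).
The quadratic n² - 4n + 10 has discriminant -24 < 0, so no further real roots.

n = 1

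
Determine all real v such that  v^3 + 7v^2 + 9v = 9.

v = -4.6458 or v = -3 or v = 0.6458

Rearrange: v^3 + 7v^2 + 9v - 9 = 0.
Possible rational roots are divisors of -9. Testing v = -3 gives 0, so (v + 3) is a factor.
Divide: v^3 + 7v^2 + 9v - 9 = (v + 3)(v^2 + 4v - 3).
Apply the quadratic formula to v^2 + 4v - 3 = 0: v = (-4 +/- sqrt(28))/2, i.e. v ~= 0.6458 or v ~= -4.6458.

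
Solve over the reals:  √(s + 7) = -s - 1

Square both sides: s + 7 = (-s - 1)².
Expand and rearrange: s² + s - 6 = 0.
Solving gives s = 2 or s = -3.
Check each candidate in the original equation:
  s = 2: √(9) = 3, while -s - 1 = -3 — extraneous.
  s = -3: √(4) = 2, while -s - 1 = 2 — valid.

s = -3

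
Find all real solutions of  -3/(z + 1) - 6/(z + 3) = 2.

z = -7 or z = -1.5

Multiply both sides by (z + 1)(z + 3):
-3(z + 3) - 6(z + 1) = 2(z + 1)(z + 3).
Expand and collect terms: 2z^2 + 17z + 21 = 0.
Factor or apply the quadratic formula: z = -1.5 or z = -7.
Neither value makes a denominator zero (z != -1, z != -3), so both are valid.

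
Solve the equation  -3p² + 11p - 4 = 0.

p = 0.4093 or p = 3.2573

Discriminant: (11)² − 4·(-3)·(-4) = 73.
Quadratic formula: p = (-11 ± √73) / (-6).
So p = 11/6 - √(73)/6 ≈ 0.4093 or p = √(73)/6 + 11/6 ≈ 3.2573.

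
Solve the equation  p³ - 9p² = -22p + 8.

Rearrange: p³ - 9p² + 22p - 8 = 0.
Possible rational roots are divisors of -8. Testing p = 4 gives 0, so (p - 4) is a factor.
Divide: p³ - 9p² + 22p - 8 = (p - 4)(p² - 5p + 2).
Apply the quadratic formula to p² - 5p + 2 = 0: p = (5 ± √17)/2, i.e. p ≈ 4.5616 or p ≈ 0.4384.

p = 0.4384 or p = 4 or p = 4.5616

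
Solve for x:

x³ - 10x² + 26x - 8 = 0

Possible rational roots are divisors of -8. Testing x = 4 gives 0, so (x - 4) is a factor.
Divide: x³ - 10x² + 26x - 8 = (x - 4)(x² - 6x + 2).
Apply the quadratic formula to x² - 6x + 2 = 0: x = (6 ± √28)/2, i.e. x ≈ 5.6458 or x ≈ 0.3542.

x = 0.3542 or x = 4 or x = 5.6458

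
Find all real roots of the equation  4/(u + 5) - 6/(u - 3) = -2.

u = -6.5208 or u = 5.5208

Multiply both sides by (u + 5)(u - 3):
4(u - 3) - 6(u + 5) = -2(u + 5)(u - 3).
Expand and collect terms: -2u² - 2u + 72 = 0.
By the quadratic formula, u = (2 ± √580) / -4, so u ≈ -6.5208 or u ≈ 5.5208.
Neither value makes a denominator zero (u ≠ -5, u ≠ 3), so both are valid.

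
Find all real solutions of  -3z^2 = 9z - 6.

Rearrange to standard form: -3z^2 - 9z + 6 = 0.
Discriminant: (-9)^2 - 4*(-3)*6 = 153.
Quadratic formula: z = (9 +/- sqrt(153)) / (-6).
So z = -sqrt(17)/2 - 3/2 ~= -3.5616 or z = -3/2 + sqrt(17)/2 ~= 0.5616.

z = -3.5616 or z = 0.5616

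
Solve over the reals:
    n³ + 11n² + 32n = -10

Rearrange: n³ + 11n² + 32n + 10 = 0.
Possible rational roots are divisors of 10. Testing n = -5 gives 0, so (n + 5) is a factor.
Divide: n³ + 11n² + 32n + 10 = (n + 5)(n² + 6n + 2).
Apply the quadratic formula to n² + 6n + 2 = 0: n = (-6 ± √28)/2, i.e. n ≈ -0.3542 or n ≈ -5.6458.

n = -5.6458 or n = -5 or n = -0.3542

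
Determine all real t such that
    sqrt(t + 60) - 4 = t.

t = 4

Isolate the radical: sqrt(t + 60) = t + 4.
Square both sides: t + 60 = (t + 4)^2.
Expand and rearrange: t^2 + 7t - 44 = 0.
Solving gives t = 4 or t = -11.
Check each candidate in the original equation:
  t = 4: sqrt(64) = 8, while t + 4 = 8 — valid.
  t = -11: sqrt(49) = 7, while t + 4 = -7 — extraneous.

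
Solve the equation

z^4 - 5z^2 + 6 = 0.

z = -1.7321 or z = -1.4142 or z = 1.4142 or z = 1.7321

Let u = z^2. The equation becomes u^2 - 5u + 6 = 0.
Factor: (u - 3)(u - 2) = 0, so u = 3 or u = 2.
z^2 = 3 gives z = +/-sqrt(3) ~= +/-1.7321.
z^2 = 2 gives z = +/-sqrt(2) ~= +/-1.4142.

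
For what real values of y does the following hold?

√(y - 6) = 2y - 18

Square both sides: y - 6 = (2y - 18)².
Expand and rearrange: 4y² - 73y + 330 = 0.
Solving gives y = 10 or y = 8.25.
Check each candidate in the original equation:
  y = 10: √(4) = 2, while 2y - 18 = 2 — valid.
  y = 8.25: √(2.25) = 1.5, while 2y - 18 = -1.5 — extraneous.

y = 10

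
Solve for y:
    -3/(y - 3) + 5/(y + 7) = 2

Multiply both sides by (y - 3)(y + 7):
-3(y + 7) + 5(y - 3) = 2(y - 3)(y + 7).
Expand and collect terms: 2y² + 6y - 6 = 0.
By the quadratic formula, y = (-6 ± √84) / 4, so y ≈ 0.7913 or y ≈ -3.7913.
Neither value makes a denominator zero (y ≠ 3, y ≠ -7), so both are valid.

y = -3.7913 or y = 0.7913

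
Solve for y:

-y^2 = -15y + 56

y = 7 or y = 8

Bring every term to one side: -y^2 + 15y - 56 = 0.
Factor: -1(y - 8)(y - 7) = 0.
So y = 8 or y = 7.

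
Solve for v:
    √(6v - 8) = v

Square both sides: 6v - 8 = (v)².
Expand and rearrange: v² - 6v + 8 = 0.
Solving gives v = 4 or v = 2.
Check each candidate in the original equation:
  v = 4: √(16) = 4, while v = 4 — valid.
  v = 2: √(4) = 2, while v = 2 — valid.

v = 2 or v = 4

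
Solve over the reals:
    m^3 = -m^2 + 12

m = 2

Rearrange: m^3 + m^2 - 12 = 0.
Possible rational roots are divisors of -12. Testing m = 2 gives 0, so (m - 2) is a factor.
Divide: m^3 + m^2 - 12 = (m - 2)(m^2 + 3m + 6).
The quadratic m^2 + 3m + 6 has discriminant -15 < 0, so no further real roots.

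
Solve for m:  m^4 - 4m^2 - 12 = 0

Let u = m^2. The equation becomes u^2 - 4u - 12 = 0.
Factor: (u + 2)(u - 6) = 0, so u = -2 or u = 6.
m^2 = -2 < 0 has no real solution.
m^2 = 6 gives m = +/-sqrt(6) ~= +/-2.4495.

m = -2.4495 or m = 2.4495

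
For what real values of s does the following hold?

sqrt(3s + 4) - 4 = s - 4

s = 4

Isolate the radical: sqrt(3s + 4) = s.
Square both sides: 3s + 4 = (s)^2.
Expand and rearrange: s^2 - 3s - 4 = 0.
Solving gives s = 4 or s = -1.
Check each candidate in the original equation:
  s = 4: sqrt(16) = 4, while s = 4 — valid.
  s = -1: sqrt(1) = 1, while s = -1 — extraneous.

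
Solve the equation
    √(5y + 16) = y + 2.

y = 4

Square both sides: 5y + 16 = (y + 2)².
Expand and rearrange: y² - y - 12 = 0.
Solving gives y = 4 or y = -3.
Check each candidate in the original equation:
  y = 4: √(36) = 6, while y + 2 = 6 — valid.
  y = -3: √(1) = 1, while y + 2 = -1 — extraneous.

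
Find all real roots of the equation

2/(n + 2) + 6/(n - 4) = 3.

n = -1.5109 or n = 6.1775

Multiply both sides by (n + 2)(n - 4):
2(n - 4) + 6(n + 2) = 3(n + 2)(n - 4).
Expand and collect terms: 3n^2 - 14n - 28 = 0.
By the quadratic formula, n = (14 +/- sqrt(532)) / 6, so n ~= 6.1775 or n ~= -1.5109.
Neither value makes a denominator zero (n != -2, n != 4), so both are valid.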